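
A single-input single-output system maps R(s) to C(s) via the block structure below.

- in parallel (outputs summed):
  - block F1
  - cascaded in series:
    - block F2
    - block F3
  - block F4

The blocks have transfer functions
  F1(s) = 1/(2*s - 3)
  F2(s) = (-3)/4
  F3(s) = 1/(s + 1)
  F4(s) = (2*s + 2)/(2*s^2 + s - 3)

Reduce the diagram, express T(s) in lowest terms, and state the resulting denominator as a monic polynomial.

The answer is s^4 - 13*s^2/4 + 9/4.

Reasoning:
[1] cascade F2, F3: (-3)/(4*s + 4)
[2] add F1, (F2*F3), F4 (parallel): (12*s^3 + 32*s^2 - 13*s - 63)/(16*s^4 - 52*s^2 + 36)
Step 2 gives the fully reduced T(s), with no common factor left to cancel. The denominator's leading coefficient is 16, so divide each of its coefficients by 16 to get the monic form.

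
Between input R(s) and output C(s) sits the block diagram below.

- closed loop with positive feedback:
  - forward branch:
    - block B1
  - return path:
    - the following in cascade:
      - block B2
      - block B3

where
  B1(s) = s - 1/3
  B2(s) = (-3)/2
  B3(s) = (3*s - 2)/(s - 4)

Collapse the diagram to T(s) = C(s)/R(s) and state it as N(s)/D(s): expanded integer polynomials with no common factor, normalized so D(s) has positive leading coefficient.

Step 1 - series reduction of B2, B3, giving (6 - 9*s)/(2*s - 8)
Step 2 - collapse the loop (B1 forward, (B2*B3) return), giving the overall T(s)

Answer: (6*s^2 - 26*s + 8)/(27*s^2 - 21*s - 18)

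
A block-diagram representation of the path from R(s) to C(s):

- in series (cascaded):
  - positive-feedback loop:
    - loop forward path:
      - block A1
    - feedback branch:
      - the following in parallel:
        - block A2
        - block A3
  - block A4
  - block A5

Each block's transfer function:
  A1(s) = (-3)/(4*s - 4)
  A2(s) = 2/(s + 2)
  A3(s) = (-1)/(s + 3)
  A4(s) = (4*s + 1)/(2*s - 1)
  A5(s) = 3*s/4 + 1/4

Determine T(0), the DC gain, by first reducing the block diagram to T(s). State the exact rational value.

(1) add A2, A3 (parallel) = (s + 4)/(s^2 + 5*s + 6)
(2) apply the feedback formula to A1, (A2+A3) = (-3*s^2 - 15*s - 18)/(4*s^3 + 16*s^2 + 7*s - 12)
(3) series reduction of [A1/(1-A1*(A2+A3))], A4, A5 = (-36*s^4 - 201*s^3 - 324*s^2 - 141*s - 18)/(32*s^4 + 112*s^3 - 8*s^2 - 124*s + 48)
Evaluating the step-3 result (the overall T(s)) at s = 0 gives T(0) = -18/48 = -3/8.

Therefore the answer is -3/8.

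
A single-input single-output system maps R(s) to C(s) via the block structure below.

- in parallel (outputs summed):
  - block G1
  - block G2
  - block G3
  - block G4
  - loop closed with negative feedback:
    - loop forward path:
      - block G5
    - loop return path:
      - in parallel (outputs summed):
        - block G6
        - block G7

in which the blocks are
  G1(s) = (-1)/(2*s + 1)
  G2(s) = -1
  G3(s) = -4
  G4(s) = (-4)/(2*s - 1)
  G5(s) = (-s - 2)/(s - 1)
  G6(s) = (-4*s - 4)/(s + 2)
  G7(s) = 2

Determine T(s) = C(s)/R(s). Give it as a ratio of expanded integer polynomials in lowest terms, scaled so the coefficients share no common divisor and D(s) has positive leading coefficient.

First reduce the diagram to T(s).

Step 1. sum the parallel branches G6, G7, giving (-2*s)/(s + 2)
Step 2. feedback reduction of G5, (G6+G7), giving (-s - 2)/(3*s - 1)
Step 3. parallel reduction of G1, G2, G3, G4, [G5/(1+G5*(G6+G7))], giving the overall T(s)

Answer: (-64*s^3 - 18*s^2 + 17*s)/(12*s^3 - 4*s^2 - 3*s + 1)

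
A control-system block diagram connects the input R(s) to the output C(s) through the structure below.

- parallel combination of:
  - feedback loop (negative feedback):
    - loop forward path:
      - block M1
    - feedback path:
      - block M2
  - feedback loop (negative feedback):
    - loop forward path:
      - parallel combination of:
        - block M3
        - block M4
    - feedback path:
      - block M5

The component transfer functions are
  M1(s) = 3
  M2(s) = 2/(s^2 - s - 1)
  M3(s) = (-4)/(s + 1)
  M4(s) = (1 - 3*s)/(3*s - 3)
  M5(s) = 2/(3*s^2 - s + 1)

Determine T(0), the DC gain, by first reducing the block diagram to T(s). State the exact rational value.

Answer: -4/115

Working:
1. reduce the feedback loop with forward M1 and return M2 -> (3*s^2 - 3*s - 3)/(s^2 - s + 5)
2. sum the parallel branches M3, M4 -> (-3*s^2 - 14*s + 13)/(3*s^2 - 3)
3. feedback reduction of (M3+M4), M5 -> (-9*s^4 - 39*s^3 + 50*s^2 - 27*s + 13)/(9*s^4 - 3*s^3 - 12*s^2 - 25*s + 23)
4. sum the parallel branches [M1/(1+M1*M2)], [(M3+M4)/(1+(M3+M4)*M5)] -> (18*s^6 - 66*s^5 - 10*s^4 - 302*s^3 + 470*s^2 - 142*s - 4)/(9*s^6 - 12*s^5 + 36*s^4 - 28*s^3 - 12*s^2 - 148*s + 115)
The step-4 result is T(s). Setting s = 0: T(0) = -4/115.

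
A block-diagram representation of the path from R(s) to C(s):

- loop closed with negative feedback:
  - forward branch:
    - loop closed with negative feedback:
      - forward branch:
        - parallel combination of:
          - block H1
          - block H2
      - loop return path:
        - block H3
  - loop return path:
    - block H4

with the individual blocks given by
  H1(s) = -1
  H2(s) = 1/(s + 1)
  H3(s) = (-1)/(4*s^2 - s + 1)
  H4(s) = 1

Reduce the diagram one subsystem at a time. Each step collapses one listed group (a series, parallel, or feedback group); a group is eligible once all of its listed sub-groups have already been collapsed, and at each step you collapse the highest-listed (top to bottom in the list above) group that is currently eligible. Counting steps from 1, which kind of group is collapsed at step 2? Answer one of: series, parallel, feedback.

Reducing step by step:

(1) parallel reduction of H1, H2
(2) apply the feedback formula to (H1+H2), H3
(3) collapse the loop ([(H1+H2)/(1+(H1+H2)*H3)] forward, H4 return)
Step 2: feedback.

Answer: feedback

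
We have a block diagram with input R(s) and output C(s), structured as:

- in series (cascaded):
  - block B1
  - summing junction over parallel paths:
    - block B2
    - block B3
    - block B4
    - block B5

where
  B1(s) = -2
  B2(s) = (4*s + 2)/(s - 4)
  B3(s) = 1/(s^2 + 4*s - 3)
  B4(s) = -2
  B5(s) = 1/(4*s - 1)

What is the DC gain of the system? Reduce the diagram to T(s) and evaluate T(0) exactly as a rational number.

The answer is 23/3.

Reasoning:
1. reduce the parallel group B2, B3, B4, B5 = (8*s^4 + 71*s^3 + 122*s^2 - 190*s + 46)/(4*s^4 - s^3 - 76*s^2 + 67*s - 12)
2. cascade B1, (B2+B3+B4+B5) = (-16*s^4 - 142*s^3 - 244*s^2 + 380*s - 92)/(4*s^4 - s^3 - 76*s^2 + 67*s - 12)
Evaluating the step-2 result (the overall T(s)) at s = 0 gives T(0) = -92/(-12) = 23/3.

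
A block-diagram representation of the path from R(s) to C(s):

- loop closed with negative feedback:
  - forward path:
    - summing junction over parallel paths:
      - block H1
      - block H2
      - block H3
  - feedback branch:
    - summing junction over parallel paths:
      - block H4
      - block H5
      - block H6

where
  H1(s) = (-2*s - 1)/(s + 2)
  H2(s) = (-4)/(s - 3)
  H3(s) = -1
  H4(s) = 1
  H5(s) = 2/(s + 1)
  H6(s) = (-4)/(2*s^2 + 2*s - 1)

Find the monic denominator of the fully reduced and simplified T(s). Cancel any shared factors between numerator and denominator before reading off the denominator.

Step 1. reduce the parallel group H1, H2, H3: (-3*s^2 + 2*s + 1)/(s^2 - s - 6)
Step 2. combine H4, H5, H6 in parallel: (2*s^3 + 8*s^2 + s - 7)/(2*s^3 + 4*s^2 + s - 1)
Step 3. close the feedback loop around (H1+H2+H3), (H4+H5+H6): (6*s^5 + 8*s^4 - 7*s^3 - 9*s^2 + s + 1)/(4*s^5 + 18*s^4 - 5*s^2 + 18*s + 1)
That last expression is T(s), already simplified. Scaling its denominator by 1/4 (the reciprocal of the leading coefficient) yields the monic denominator.

Answer: s^5 + 9*s^4/2 - 5*s^2/4 + 9*s/2 + 1/4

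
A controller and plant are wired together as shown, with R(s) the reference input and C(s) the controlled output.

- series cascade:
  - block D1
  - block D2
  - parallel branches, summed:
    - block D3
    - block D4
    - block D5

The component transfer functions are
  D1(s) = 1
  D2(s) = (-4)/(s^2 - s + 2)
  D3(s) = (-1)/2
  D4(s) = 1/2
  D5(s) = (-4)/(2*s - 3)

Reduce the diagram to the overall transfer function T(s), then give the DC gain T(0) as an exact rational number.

First reduce the diagram to T(s).

Step 1. combine D3, D4, D5 in parallel = (-4)/(2*s - 3)
Step 2. combine D1, D2, (D3+D4+D5) in series = 16/(2*s^3 - 5*s^2 + 7*s - 6)
Evaluating the step-2 result (the overall T(s)) at s = 0 gives T(0) = 16/(-6) = -8/3.

Answer: -8/3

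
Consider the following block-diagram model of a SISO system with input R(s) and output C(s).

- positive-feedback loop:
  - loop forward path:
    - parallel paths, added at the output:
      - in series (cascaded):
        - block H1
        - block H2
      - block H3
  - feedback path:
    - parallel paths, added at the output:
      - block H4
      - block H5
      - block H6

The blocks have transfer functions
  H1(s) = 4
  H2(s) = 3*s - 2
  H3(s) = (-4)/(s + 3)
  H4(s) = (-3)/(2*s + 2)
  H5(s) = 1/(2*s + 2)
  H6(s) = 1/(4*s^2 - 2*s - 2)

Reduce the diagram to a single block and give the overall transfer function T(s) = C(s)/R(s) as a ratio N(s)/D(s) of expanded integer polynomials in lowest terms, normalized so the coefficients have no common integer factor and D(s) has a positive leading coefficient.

[1] reduce the series chain H1, H2, giving 12*s - 8
[2] sum the parallel branches (H1*H2), H3, giving (12*s^2 + 28*s - 28)/(s + 3)
[3] reduce the parallel group H4, H5, H6, giving (-4*s^2 + 3*s + 3)/(4*s^3 + 2*s^2 - 4*s - 2)
[4] apply the feedback formula to ((H1*H2)+H3), (H4+H5+H6) - this is the overall T(s), already in the required normalized form

Answer: (24*s^5 + 68*s^4 - 52*s^3 - 96*s^2 + 28*s + 28)/(26*s^4 + 45*s^3 - 115*s^2 - 7*s + 39)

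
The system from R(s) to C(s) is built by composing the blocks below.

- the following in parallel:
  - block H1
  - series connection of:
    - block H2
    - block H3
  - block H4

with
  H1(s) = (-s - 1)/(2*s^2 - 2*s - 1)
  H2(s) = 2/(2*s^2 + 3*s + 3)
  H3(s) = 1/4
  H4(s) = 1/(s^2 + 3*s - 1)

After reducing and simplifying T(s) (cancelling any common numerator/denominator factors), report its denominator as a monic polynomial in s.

Step 1. cascade H2, H3 = 1/(4*s^2 + 6*s + 6)
Step 2. reduce the parallel group H1, (H2*H3), H4 = (-4*s^5 - 12*s^4 - 30*s^3 - 45*s^2 - 25*s + 1)/(8*s^6 + 28*s^5 - 34*s^3 - 56*s^2 + 6)
Step 2 gives the fully reduced T(s), with no common factor left to cancel. The denominator's leading coefficient is 8, so divide each of its coefficients by 8 to get the monic form.

Hence the answer: s^6 + 7*s^5/2 - 17*s^3/4 - 7*s^2 + 3/4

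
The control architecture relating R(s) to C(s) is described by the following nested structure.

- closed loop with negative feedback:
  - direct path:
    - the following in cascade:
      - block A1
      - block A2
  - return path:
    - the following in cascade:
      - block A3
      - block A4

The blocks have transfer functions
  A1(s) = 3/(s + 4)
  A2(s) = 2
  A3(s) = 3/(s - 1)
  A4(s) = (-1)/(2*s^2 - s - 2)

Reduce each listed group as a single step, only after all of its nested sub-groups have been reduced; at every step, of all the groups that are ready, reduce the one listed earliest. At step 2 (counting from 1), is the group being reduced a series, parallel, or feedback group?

Answer: series

Working:
Step 1. combine A1, A2 in series
Step 2. cascade A3, A4
Step 3. feedback reduction of (A1*A2), (A3*A4)
Step 2 collapses a series group.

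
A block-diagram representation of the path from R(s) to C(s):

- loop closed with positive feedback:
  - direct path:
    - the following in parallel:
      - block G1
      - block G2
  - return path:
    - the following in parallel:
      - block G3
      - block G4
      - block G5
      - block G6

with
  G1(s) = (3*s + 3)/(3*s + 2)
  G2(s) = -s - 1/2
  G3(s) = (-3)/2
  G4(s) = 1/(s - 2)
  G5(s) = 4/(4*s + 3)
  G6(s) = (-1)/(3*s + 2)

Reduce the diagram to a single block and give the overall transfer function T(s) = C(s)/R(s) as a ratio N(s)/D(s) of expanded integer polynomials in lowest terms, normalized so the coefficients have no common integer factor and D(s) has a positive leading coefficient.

Reducing step by step:

(1) parallel reduction of G1, G2; result (-6*s^2 - s + 4)/(6*s + 4)
(2) sum the parallel branches G3, G4, G5, G6; result (-36*s^3 + 61*s^2 + 96*s + 28)/(24*s^3 - 14*s^2 - 56*s - 24)
(3) apply the feedback formula to (G1+G2), (G3+G4+G5+G6), giving the overall T(s)

Answer: (144*s^5 - 60*s^4 - 446*s^3 - 144*s^2 + 200*s + 96)/(216*s^5 - 474*s^4 - 793*s^3 + 372*s^2 + 724*s + 208)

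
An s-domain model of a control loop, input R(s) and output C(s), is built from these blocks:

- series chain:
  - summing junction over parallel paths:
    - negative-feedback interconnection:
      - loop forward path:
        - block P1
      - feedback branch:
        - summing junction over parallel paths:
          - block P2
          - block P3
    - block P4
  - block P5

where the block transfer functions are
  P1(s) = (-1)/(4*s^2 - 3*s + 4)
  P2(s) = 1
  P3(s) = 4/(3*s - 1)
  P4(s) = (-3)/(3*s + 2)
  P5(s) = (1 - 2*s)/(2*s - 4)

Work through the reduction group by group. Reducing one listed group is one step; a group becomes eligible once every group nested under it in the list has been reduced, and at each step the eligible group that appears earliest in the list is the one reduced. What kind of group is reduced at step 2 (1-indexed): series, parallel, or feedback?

The answer is feedback.

Reasoning:
Step 1 - reduce the parallel group P2, P3
Step 2 - close the feedback loop around P1, (P2+P3)
Step 3 - reduce the parallel group [P1/(1+P1*(P2+P3))], P4
Step 4 - combine ([P1/(1+P1*(P2+P3))]+P4), P5 in series
At step 2 the group reduced is feedback.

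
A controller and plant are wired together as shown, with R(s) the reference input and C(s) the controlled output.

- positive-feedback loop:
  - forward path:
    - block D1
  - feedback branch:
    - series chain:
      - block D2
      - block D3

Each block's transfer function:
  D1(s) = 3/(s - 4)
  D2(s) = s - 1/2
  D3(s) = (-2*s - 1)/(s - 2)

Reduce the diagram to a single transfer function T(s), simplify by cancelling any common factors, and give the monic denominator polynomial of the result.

1. reduce the series chain D2, D3, giving (1 - 4*s^2)/(2*s - 4)
2. collapse the loop (D1 forward, (D2*D3) return), giving (6*s - 12)/(14*s^2 - 12*s + 13)
T(s) is the step-2 result (common factors already cancelled). Leading coefficient of the denominator: 14. Divide through by 14 for the monic polynomial.

Therefore the answer is s^2 - 6*s/7 + 13/14.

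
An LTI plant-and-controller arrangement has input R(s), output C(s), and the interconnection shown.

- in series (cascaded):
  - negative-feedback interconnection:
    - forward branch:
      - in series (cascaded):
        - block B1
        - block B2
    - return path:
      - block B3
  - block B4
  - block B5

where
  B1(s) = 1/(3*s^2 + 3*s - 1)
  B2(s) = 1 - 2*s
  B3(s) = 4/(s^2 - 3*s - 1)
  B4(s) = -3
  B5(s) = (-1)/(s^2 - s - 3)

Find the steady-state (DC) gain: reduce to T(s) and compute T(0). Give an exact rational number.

Answer: 1/5

Working:
Step 1. multiply B1, B2 (series) gives (1 - 2*s)/(3*s^2 + 3*s - 1)
Step 2. close the feedback loop around (B1*B2), B3 gives (-2*s^3 + 7*s^2 - s - 1)/(3*s^4 - 6*s^3 - 13*s^2 - 8*s + 5)
Step 3. reduce the series chain [(B1*B2)/(1+(B1*B2)*B3)], B4, B5 gives (-6*s^3 + 21*s^2 - 3*s - 3)/(3*s^6 - 9*s^5 - 16*s^4 + 23*s^3 + 52*s^2 + 19*s - 15)
Evaluating the step-3 result (the overall T(s)) at s = 0 gives T(0) = -3/(-15) = 1/5.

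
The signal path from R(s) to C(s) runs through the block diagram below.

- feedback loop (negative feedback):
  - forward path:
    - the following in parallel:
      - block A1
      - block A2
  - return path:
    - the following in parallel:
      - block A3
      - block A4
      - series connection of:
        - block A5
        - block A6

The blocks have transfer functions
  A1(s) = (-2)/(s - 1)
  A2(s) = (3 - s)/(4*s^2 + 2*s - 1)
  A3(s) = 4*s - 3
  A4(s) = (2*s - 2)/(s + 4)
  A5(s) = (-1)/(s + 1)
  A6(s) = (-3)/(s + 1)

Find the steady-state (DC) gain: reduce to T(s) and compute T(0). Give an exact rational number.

1. sum the parallel branches A1, A2; result (-9*s^2 - 1)/(4*s^3 - 2*s^2 - 3*s + 1)
2. multiply A5, A6 (series); result 3/(s^2 + 2*s + 1)
3. combine A3, A4, (A5*A6) in parallel; result (4*s^4 + 23*s^3 + 20*s^2 - 10*s - 2)/(s^3 + 6*s^2 + 9*s + 4)
4. feedback reduction of (A1+A2), (A3+A4+(A5*A6)); result (9*s^5 + 54*s^4 + 82*s^3 + 42*s^2 + 9*s + 4)/(32*s^6 + 185*s^5 + 163*s^4 - 48*s^3 + 31*s^2 - 7*s - 6)
Evaluating the step-4 result (the overall T(s)) at s = 0 gives T(0) = 4/(-6) = -2/3.

Hence the answer: -2/3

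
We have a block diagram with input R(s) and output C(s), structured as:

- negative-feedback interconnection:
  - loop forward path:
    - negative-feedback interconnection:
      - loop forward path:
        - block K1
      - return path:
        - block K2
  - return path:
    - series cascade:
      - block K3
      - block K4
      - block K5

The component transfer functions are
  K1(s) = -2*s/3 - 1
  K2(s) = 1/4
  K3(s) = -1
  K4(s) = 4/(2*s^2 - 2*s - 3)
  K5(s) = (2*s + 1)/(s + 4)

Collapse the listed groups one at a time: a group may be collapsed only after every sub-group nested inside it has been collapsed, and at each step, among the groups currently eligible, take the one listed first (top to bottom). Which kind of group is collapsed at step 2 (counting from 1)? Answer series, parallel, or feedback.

Reducing step by step:

Step 1 - close the feedback loop around K1, K2
Step 2 - reduce the series chain K3, K4, K5
Step 3 - collapse the loop ([K1/(1+K1*K2)] forward, (K3*K4*K5) return)
The group at step 2 is a series group.

Answer: series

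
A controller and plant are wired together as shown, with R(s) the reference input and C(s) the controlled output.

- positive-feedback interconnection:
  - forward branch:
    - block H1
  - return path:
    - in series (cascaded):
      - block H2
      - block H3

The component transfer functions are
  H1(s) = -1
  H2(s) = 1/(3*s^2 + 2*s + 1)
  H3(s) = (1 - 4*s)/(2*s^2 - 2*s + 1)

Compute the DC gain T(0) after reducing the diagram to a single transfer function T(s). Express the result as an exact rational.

Step 1. series reduction of H2, H3 = (1 - 4*s)/(6*s^4 - 2*s^3 + s^2 + 1)
Step 2. close the feedback loop around H1, (H2*H3) = (-6*s^4 + 2*s^3 - s^2 - 1)/(6*s^4 - 2*s^3 + s^2 - 4*s + 2)
The step-2 result is T(s). Setting s = 0: T(0) = -1/2.

Hence the answer: -1/2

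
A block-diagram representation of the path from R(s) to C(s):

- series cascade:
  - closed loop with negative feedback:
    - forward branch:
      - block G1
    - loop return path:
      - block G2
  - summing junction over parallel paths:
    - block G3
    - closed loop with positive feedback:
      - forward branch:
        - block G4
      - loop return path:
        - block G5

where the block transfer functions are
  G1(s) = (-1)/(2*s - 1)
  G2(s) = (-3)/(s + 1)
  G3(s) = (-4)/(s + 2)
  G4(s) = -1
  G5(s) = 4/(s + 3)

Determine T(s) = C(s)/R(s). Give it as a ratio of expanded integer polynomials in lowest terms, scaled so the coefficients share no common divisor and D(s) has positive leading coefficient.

The answer is (s^3 + 10*s^2 + 43*s + 34)/(2*s^4 + 19*s^3 + 39*s^2 + 32*s + 28).

Reasoning:
[1] reduce the feedback loop with forward G1 and return G2 = (-s - 1)/(2*s^2 + s + 2)
[2] feedback reduction of G4, G5 = (-s - 3)/(s + 7)
[3] sum the parallel branches G3, [G4/(1-G4*G5)] = (-s^2 - 9*s - 34)/(s^2 + 9*s + 14)
[4] combine [G1/(1+G1*G2)], (G3+[G4/(1-G4*G5)]) in series, giving the overall T(s)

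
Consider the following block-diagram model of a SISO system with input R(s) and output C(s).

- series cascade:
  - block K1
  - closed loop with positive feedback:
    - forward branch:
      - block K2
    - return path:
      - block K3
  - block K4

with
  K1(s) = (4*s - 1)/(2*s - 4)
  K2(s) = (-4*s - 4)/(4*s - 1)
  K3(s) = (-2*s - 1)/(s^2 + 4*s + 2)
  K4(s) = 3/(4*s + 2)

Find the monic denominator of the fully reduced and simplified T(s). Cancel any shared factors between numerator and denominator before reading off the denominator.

Reducing step by step:

[1] reduce the feedback loop with forward K2 and return K3 -> (-4*s^3 - 20*s^2 - 24*s - 8)/(4*s^3 + 7*s^2 - 8*s - 6)
[2] reduce the series chain K1, [K2/(1-K2*K3)], K4 -> (-12*s^4 - 57*s^3 - 57*s^2 - 6*s + 6)/(8*s^5 + 2*s^4 - 45*s^3 - 2*s^2 + 34*s + 12)
No further cancellation is possible in the step-2 result, so that is T(s). Its denominator becomes monic after dividing by the leading coefficient 8.

Answer: s^5 + s^4/4 - 45*s^3/8 - s^2/4 + 17*s/4 + 3/2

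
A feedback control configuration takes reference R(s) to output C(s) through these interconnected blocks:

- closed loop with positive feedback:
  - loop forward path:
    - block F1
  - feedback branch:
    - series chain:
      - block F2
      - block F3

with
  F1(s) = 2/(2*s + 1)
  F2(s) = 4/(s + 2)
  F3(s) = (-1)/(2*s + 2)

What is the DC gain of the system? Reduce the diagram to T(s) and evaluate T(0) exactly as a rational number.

Step 1: reduce the series chain F2, F3 = (-2)/(s^2 + 3*s + 2)
Step 2: apply the feedback formula to F1, (F2*F3) = (2*s^2 + 6*s + 4)/(2*s^3 + 7*s^2 + 7*s + 6)
That last expression is T(s); at s = 0 only the constant terms survive, so T(0) = 4/6 = 2/3.

Answer: 2/3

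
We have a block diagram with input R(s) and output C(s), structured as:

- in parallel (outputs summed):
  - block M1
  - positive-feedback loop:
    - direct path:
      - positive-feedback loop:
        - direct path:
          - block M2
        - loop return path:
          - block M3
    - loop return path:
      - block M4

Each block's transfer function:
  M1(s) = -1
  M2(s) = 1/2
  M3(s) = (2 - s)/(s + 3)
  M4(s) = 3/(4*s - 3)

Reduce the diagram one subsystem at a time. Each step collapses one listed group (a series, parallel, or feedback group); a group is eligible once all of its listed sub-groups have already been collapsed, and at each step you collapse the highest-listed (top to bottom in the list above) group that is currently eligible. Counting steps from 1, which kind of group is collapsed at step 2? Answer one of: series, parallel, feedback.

Step 1. collapse the loop (M2 forward, M3 return)
Step 2. close the feedback loop around [M2/(1-M2*M3)], M4
Step 3. parallel reduction of M1, [[M2/(1-M2*M3)]/(1-[M2/(1-M2*M3)]*M4)]
Step 2 collapses a feedback group.

Hence the answer: feedback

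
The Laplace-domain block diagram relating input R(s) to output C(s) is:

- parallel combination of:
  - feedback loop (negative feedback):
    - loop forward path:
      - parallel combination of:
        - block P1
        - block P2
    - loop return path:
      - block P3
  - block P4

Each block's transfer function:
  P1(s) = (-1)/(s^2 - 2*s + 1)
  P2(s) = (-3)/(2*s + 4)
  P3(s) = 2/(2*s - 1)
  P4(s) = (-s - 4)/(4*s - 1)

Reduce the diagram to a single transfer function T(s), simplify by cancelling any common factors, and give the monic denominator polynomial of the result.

Step 1: parallel reduction of P1, P2 = (-3*s^2 + 4*s - 7)/(2*s^3 - 6*s + 4)
Step 2: apply the feedback formula to (P1+P2), P3 = (-6*s^3 + 11*s^2 - 18*s + 7)/(4*s^4 - 2*s^3 - 18*s^2 + 22*s - 18)
Step 3: reduce the parallel group [(P1+P2)/(1+(P1+P2)*P3)], P4 = (-4*s^5 - 38*s^4 + 76*s^3 - 33*s^2 - 24*s + 65)/(16*s^5 - 12*s^4 - 70*s^3 + 106*s^2 - 94*s + 18)
The result of step 3 is T(s) in lowest terms. Its denominator has leading coefficient 16; dividing the denominator through by 16 makes it monic.

Final answer: s^5 - 3*s^4/4 - 35*s^3/8 + 53*s^2/8 - 47*s/8 + 9/8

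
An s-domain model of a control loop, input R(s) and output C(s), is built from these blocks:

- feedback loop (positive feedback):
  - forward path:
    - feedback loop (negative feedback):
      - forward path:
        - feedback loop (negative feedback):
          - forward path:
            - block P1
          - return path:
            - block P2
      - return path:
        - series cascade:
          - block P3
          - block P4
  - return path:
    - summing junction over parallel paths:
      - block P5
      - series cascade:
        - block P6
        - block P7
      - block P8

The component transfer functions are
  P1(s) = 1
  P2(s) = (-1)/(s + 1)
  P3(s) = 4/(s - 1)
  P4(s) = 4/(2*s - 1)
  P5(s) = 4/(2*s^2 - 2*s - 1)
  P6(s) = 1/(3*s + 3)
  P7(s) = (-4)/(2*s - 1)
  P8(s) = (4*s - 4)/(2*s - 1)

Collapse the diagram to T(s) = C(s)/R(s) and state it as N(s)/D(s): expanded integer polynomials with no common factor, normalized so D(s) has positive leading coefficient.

Reducing step by step:

Step 1 - close the feedback loop around P1, P2 -> (s + 1)/s
Step 2 - series reduction of P3, P4 -> 16/(2*s^2 - 3*s + 1)
Step 3 - reduce the feedback loop with forward [P1/(1+P1*P2)] and return (P3*P4) -> (2*s^3 - s^2 - 2*s + 1)/(2*s^3 - 3*s^2 + 17*s + 16)
Step 4 - multiply P6, P7 (series) -> (-4)/(6*s^2 + 3*s - 3)
Step 5 - add P5, (P6*P7), P8 (parallel) -> (24*s^4 - 24*s^3 - 20*s^2 + 44*s + 4)/(12*s^4 - 6*s^3 - 18*s^2 + 3*s + 3)
Step 6 - collapse the loop ([[P1/(1+P1*P2)]/(1+[P1/(1+P1*P2)]*(P3*P4))] forward, (P5+(P6*P7)+P8) return): this yields T(s), and no further normalization is needed

Answer: (-12*s^5 + 18*s^4 + 12*s^3 - 21*s^2 + 3)/(12*s^5 - 18*s^4 - 110*s^3 + 61*s^2 + 107*s + 44)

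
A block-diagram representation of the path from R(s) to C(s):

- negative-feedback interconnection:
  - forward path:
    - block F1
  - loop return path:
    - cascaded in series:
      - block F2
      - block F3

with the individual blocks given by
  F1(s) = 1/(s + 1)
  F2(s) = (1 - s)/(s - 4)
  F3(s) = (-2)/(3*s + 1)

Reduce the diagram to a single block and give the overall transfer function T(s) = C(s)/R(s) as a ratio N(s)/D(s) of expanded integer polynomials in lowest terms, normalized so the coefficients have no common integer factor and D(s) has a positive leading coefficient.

(1) series reduction of F2, F3 -> (2*s - 2)/(3*s^2 - 11*s - 4)
(2) reduce the feedback loop with forward F1 and return (F2*F3) - this is the overall T(s), already in the required normalized form

Final answer: (3*s^2 - 11*s - 4)/(3*s^3 - 8*s^2 - 13*s - 6)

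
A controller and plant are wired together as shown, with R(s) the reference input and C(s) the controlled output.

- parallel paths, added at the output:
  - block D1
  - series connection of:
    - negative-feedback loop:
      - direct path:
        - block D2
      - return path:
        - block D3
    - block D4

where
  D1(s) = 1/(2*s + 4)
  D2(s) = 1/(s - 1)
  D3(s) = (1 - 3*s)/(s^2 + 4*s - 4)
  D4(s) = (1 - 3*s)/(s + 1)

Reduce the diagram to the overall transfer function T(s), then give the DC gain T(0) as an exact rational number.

The answer is -11/20.

Reasoning:
Step 1: apply the feedback formula to D2, D3: (s^2 + 4*s - 4)/(s^3 + 3*s^2 - 11*s + 5)
Step 2: combine [D2/(1+D2*D3)], D4 in series: (-3*s^3 - 11*s^2 + 16*s - 4)/(s^4 + 4*s^3 - 8*s^2 - 6*s + 5)
Step 3: parallel reduction of D1, ([D2/(1+D2*D3)]*D4): (-5*s^4 - 30*s^3 - 20*s^2 + 50*s - 11)/(2*s^5 + 12*s^4 - 44*s^2 - 14*s + 20)
The step-3 result is T(s). Setting s = 0: T(0) = -11/20.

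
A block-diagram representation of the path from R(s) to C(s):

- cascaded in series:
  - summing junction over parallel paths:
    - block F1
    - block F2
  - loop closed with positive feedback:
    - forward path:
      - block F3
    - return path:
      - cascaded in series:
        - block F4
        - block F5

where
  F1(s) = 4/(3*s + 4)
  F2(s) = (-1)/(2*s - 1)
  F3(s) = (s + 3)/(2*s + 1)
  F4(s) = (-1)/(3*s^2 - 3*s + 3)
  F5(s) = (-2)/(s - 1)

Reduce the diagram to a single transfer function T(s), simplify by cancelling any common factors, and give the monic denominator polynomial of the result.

First reduce the diagram to T(s).

[1] parallel reduction of F1, F2: (5*s - 8)/(6*s^2 + 5*s - 4)
[2] combine F4, F5 in series: 2/(3*s^3 - 6*s^2 + 6*s - 3)
[3] close the feedback loop around F3, (F4*F5): (3*s^4 + 3*s^3 - 12*s^2 + 15*s - 9)/(6*s^4 - 9*s^3 + 6*s^2 - 2*s - 9)
[4] multiply (F1+F2), [F3/(1-F3*(F4*F5))] (series): (15*s^5 - 9*s^4 - 84*s^3 + 171*s^2 - 165*s + 72)/(36*s^6 - 24*s^5 - 33*s^4 + 54*s^3 - 88*s^2 - 37*s + 36)
That last expression is T(s), already simplified. Scaling its denominator by 1/36 (the reciprocal of the leading coefficient) yields the monic denominator.

Answer: s^6 - 2*s^5/3 - 11*s^4/12 + 3*s^3/2 - 22*s^2/9 - 37*s/36 + 1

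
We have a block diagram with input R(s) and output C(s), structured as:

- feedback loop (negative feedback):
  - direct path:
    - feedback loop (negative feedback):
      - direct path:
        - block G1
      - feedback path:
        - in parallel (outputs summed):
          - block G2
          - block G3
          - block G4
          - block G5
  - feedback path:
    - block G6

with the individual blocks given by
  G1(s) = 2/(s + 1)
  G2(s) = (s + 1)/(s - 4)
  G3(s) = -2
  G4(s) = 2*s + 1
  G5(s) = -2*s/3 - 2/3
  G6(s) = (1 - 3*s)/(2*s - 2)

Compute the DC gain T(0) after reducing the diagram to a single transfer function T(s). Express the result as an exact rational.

Step 1: sum the parallel branches G2, G3, G4, G5; result (4*s^2 - 18*s + 23)/(3*s - 12)
Step 2: collapse the loop (G1 forward, (G2+G3+G4+G5) return); result (6*s - 24)/(11*s^2 - 45*s + 34)
Step 3: reduce the feedback loop with forward [G1/(1+G1*(G2+G3+G4+G5))] and return G6; result (6*s^2 - 30*s + 24)/(11*s^3 - 65*s^2 + 118*s - 46)
Evaluating the step-3 result (the overall T(s)) at s = 0 gives T(0) = 24/(-46) = -12/23.

Final answer: -12/23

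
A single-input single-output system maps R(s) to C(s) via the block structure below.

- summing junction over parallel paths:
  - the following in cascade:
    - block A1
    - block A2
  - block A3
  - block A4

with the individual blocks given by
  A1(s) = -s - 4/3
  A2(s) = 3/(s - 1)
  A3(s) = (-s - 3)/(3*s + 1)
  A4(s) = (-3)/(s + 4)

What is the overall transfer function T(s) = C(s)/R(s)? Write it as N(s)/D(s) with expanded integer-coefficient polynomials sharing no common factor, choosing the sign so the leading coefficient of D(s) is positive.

Step 1: combine A1, A2 in series; result (-3*s - 4)/(s - 1)
Step 2: reduce the parallel group (A1*A2), A3, A4, which is the overall transfer function T(s) = C(s)/R(s) in lowest terms

Answer: (-10*s^3 - 66*s^2 - 63*s - 1)/(3*s^3 + 10*s^2 - 9*s - 4)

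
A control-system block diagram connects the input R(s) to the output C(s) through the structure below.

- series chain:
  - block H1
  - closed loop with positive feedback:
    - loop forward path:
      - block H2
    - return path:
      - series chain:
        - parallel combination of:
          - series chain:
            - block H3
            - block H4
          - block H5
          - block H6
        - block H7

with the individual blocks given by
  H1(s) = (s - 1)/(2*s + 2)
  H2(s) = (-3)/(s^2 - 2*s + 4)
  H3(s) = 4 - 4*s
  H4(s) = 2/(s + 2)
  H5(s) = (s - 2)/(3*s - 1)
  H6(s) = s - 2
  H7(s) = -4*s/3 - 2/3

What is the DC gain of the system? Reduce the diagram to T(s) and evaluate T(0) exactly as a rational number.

Reducing step by step:

Step 1 - multiply H3, H4 (series), giving (8 - 8*s)/(s + 2)
Step 2 - sum the parallel branches (H3*H4), H5, H6, giving (3*s^3 - 24*s^2 + 20*s - 8)/(3*s^2 + 5*s - 2)
Step 3 - series reduction of ((H3*H4)+H5+H6), H7, giving (-12*s^4 + 90*s^3 - 32*s^2 - 8*s + 16)/(9*s^2 + 15*s - 6)
Step 4 - apply the feedback formula to H2, (((H3*H4)+H5+H6)*H7), giving (9*s^2 + 15*s - 6)/(9*s^4 - 89*s^3 + 32*s^2 - 16*s - 8)
Step 5 - reduce the series chain H1, [H2/(1-H2*(((H3*H4)+H5+H6)*H7))], giving (9*s^3 + 6*s^2 - 21*s + 6)/(18*s^5 - 160*s^4 - 114*s^3 + 32*s^2 - 48*s - 16)
That last expression is T(s); at s = 0 only the constant terms survive, so T(0) = 6/(-16) = -3/8.

Answer: -3/8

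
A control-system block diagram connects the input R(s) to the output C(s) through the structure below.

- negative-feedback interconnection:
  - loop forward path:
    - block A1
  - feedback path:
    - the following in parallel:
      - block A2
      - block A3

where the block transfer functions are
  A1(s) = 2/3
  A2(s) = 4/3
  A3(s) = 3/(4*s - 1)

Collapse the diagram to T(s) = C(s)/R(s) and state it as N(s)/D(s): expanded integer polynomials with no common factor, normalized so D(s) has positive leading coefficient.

Reducing step by step:

[1] add A2, A3 (parallel): (16*s + 5)/(12*s - 3)
[2] close the feedback loop around A1, (A2+A3) - this is the overall T(s), already in the required normalized form

Answer: (24*s - 6)/(68*s + 1)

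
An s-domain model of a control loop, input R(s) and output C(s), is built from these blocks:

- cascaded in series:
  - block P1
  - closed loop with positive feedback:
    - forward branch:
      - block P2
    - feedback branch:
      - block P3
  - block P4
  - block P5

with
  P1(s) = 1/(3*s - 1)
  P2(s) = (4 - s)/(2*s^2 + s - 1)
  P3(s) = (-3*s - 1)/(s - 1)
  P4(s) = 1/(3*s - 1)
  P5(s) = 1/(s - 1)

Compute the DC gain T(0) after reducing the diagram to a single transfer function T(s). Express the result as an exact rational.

Reducing step by step:

Step 1 - reduce the feedback loop with forward P2 and return P3 gives (-s^2 + 5*s - 4)/(2*s^3 - 4*s^2 + 9*s + 5)
Step 2 - combine P1, [P2/(1-P2*P3)], P4, P5 in series gives (4 - s)/(18*s^5 - 48*s^4 + 107*s^3 - 13*s^2 - 21*s + 5)
That last expression is T(s); at s = 0 only the constant terms survive, so T(0) = 4/5.

Answer: 4/5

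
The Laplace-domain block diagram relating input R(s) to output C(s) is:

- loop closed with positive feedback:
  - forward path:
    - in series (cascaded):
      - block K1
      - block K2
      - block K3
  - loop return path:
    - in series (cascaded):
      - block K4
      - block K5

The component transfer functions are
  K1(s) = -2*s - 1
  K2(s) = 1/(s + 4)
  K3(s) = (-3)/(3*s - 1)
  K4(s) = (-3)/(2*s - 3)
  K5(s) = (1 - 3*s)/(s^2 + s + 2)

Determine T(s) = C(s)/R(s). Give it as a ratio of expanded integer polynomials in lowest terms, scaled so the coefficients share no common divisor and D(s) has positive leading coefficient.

Step 1. reduce the series chain K1, K2, K3 -> (6*s + 3)/(3*s^2 + 11*s - 4)
Step 2. series reduction of K4, K5 -> (9*s - 3)/(2*s^3 - s^2 + s - 6)
Step 3. reduce the feedback loop with forward (K1*K2*K3) and return (K4*K5), which is the overall transfer function T(s) = C(s)/R(s) in lowest terms

Hence the answer: (12*s^4 + 3*s^2 - 33*s - 18)/(6*s^5 + 19*s^4 - 16*s^3 - 57*s^2 - 79*s + 33)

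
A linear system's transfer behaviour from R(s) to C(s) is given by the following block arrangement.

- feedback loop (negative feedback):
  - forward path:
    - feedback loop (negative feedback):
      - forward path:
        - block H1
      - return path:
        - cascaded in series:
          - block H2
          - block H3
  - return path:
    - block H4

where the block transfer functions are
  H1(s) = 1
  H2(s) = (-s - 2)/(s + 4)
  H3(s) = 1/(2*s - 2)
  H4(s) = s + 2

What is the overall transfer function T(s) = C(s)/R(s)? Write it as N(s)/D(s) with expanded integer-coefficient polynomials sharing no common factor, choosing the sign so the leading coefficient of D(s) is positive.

The answer is (2*s^2 + 6*s - 8)/(2*s^3 + 12*s^2 + 9*s - 26).

Reasoning:
(1) multiply H2, H3 (series) -> (-s - 2)/(2*s^2 + 6*s - 8)
(2) collapse the loop (H1 forward, (H2*H3) return) -> (2*s^2 + 6*s - 8)/(2*s^2 + 5*s - 10)
(3) reduce the feedback loop with forward [H1/(1+H1*(H2*H3))] and return H4; the result is T(s) itself (integer coefficients, no common factor, positive leading denominator coefficient)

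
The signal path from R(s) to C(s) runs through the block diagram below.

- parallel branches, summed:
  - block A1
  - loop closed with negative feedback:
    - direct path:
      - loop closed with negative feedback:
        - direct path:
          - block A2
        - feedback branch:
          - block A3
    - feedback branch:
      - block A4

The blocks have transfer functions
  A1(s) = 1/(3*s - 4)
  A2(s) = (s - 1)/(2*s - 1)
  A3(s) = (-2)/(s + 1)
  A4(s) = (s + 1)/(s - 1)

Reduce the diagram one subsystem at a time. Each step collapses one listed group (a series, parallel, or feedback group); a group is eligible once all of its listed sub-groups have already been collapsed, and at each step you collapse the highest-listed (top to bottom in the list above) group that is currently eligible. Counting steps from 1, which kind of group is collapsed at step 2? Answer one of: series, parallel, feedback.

Reducing step by step:

Step 1: collapse the loop (A2 forward, A3 return)
Step 2: close the feedback loop around [A2/(1+A2*A3)], A4
Step 3: sum the parallel branches A1, [[A2/(1+A2*A3)]/(1+[A2/(1+A2*A3)]*A4)]
The group at step 2 is a feedback group.

Answer: feedback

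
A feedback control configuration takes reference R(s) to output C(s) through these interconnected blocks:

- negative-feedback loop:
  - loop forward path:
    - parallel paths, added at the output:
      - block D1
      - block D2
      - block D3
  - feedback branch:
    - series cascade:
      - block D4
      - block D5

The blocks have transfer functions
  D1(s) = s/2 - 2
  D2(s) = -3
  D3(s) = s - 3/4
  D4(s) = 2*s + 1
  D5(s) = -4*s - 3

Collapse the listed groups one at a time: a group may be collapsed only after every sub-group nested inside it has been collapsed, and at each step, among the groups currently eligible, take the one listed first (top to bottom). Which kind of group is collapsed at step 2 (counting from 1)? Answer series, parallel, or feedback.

The answer is series.

Reasoning:
Step 1. parallel reduction of D1, D2, D3
Step 2. combine D4, D5 in series
Step 3. reduce the feedback loop with forward (D1+D2+D3) and return (D4*D5)
The group at step 2 is a series group.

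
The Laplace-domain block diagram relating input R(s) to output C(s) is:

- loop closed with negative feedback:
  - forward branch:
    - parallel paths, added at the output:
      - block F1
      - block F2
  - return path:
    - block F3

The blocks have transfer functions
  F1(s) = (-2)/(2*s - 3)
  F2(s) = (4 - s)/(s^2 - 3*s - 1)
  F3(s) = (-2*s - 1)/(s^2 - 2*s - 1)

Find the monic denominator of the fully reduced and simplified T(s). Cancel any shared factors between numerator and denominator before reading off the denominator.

(1) reduce the parallel group F1, F2: (-4*s^2 + 17*s - 10)/(2*s^3 - 9*s^2 + 7*s + 3)
(2) close the feedback loop around (F1+F2), F3: (-4*s^4 + 25*s^3 - 40*s^2 + 3*s + 10)/(2*s^5 - 13*s^4 + 31*s^3 - 32*s^2 - 10*s + 7)
That last expression is T(s), already simplified. Scaling its denominator by 1/2 (the reciprocal of the leading coefficient) yields the monic denominator.

Final answer: s^5 - 13*s^4/2 + 31*s^3/2 - 16*s^2 - 5*s + 7/2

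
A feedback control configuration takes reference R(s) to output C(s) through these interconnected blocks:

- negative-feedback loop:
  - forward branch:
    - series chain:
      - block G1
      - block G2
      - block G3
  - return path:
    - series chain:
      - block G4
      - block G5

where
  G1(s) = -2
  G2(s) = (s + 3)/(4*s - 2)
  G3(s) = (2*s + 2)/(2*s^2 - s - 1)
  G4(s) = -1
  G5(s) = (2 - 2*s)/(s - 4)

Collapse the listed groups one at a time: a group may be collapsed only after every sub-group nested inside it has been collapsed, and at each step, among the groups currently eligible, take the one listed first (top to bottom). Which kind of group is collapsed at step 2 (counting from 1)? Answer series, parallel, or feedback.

Step 1: series reduction of G1, G2, G3
Step 2: cascade G4, G5
Step 3: feedback reduction of (G1*G2*G3), (G4*G5)
The group at step 2 is a series group.

Therefore the answer is series.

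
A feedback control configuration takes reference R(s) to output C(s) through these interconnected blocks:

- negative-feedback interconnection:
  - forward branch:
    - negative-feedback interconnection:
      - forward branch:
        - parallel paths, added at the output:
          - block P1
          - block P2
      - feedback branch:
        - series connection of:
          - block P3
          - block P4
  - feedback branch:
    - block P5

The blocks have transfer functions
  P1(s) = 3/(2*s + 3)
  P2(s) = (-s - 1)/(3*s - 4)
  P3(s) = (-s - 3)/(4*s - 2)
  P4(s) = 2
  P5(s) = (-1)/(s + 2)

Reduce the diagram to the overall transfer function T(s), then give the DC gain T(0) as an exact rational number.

1. reduce the parallel group P1, P2 = (-2*s^2 + 4*s - 15)/(6*s^2 + s - 12)
2. series reduction of P3, P4 = (-s - 3)/(2*s - 1)
3. feedback reduction of (P1+P2), (P3*P4) = (-4*s^3 + 10*s^2 - 34*s + 15)/(14*s^3 - 2*s^2 - 22*s + 57)
4. apply the feedback formula to [(P1+P2)/(1+(P1+P2)*(P3*P4))], P5 = (-4*s^4 + 2*s^3 - 14*s^2 - 53*s + 30)/(14*s^4 + 30*s^3 - 36*s^2 + 47*s + 99)
Evaluating the step-4 result (the overall T(s)) at s = 0 gives T(0) = 30/99 = 10/33.

Final answer: 10/33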